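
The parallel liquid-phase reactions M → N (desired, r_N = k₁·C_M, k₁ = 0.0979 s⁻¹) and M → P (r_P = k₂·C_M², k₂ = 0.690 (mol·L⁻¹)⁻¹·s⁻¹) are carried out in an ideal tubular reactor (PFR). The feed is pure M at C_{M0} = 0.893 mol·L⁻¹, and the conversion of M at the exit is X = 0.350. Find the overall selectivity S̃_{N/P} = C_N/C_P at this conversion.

0.195

C_M = C_{M0}(1−X) = 0.5805 mol·L⁻¹.
Along a PFR/batch, dC_N/dC_M = −r_N/(r_N+r_P) = −k₁/(k₁+k₂·C_M).
Integrating from C_{M0} to C_M: C_N = (0.0979/0.690)·ln[(0.0979+0.690·0.893)/(0.0979+0.690·0.580)] = 0.1419·ln(0.7141/0.4984) = 0.05102 mol·L⁻¹.
C_P = (C_{M0}−C_M)−C_N = 0.2615 mol·L⁻¹; S̃_{N/P} = 0.05102/0.2615 = 0.195.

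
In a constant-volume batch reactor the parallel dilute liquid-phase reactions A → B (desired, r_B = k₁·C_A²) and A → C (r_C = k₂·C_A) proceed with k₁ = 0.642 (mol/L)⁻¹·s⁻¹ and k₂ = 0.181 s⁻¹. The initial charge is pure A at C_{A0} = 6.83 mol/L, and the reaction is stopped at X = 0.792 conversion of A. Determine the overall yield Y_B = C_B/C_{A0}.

0.733

C_A = C_{A0}(1−X) = 1.421 mol/L.
Along a PFR/batch, dC_C/dC_A = −r_C/(r_B+r_C) = −k₂/(k₂+k₁·C_A).
Integrating from C_{A0} to C_A: C_C = (0.181/0.642)·ln[(0.181+0.642·6.83)/(0.181+0.642·1.42)] = 0.2819·ln(4.566/1.093) = 0.4031 mol/L.
Then C_B = (C_{A0}−C_A) − C_C = 5.409 − 0.4031 = 5.006 mol/L.
Y_B = C_B/C_{A0} = 5.006/6.83 = 0.733.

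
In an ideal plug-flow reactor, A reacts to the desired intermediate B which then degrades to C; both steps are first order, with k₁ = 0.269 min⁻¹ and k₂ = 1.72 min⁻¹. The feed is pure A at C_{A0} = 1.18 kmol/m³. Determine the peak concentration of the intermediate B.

0.131 kmol/m³

For a first-order series the maximum intermediate yield is C_{B,max}/C_{A0} = (k₁/k₂)^[k₂/(k₂−k₁)].
= (0.269/1.72)^(1.72/(1.72−0.269)) = (0.1564)^(1.185) = 0.1109.
C_{B,max} = 0.1109×1.18 = 0.131 kmol/m³.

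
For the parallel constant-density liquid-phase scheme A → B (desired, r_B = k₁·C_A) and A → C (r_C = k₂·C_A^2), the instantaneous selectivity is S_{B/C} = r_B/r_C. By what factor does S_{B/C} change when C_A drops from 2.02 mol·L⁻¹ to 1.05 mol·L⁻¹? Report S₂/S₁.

S_{B/C} = (k₁/k₂)·C_A⁻¹, so S₂/S₁ = (C_{A,2}/C_{A,1})⁻¹.
= 2.02/1.05 = 1.92.
Selectivity toward B rises as C_A falls — low-concentration operation is favoured.

1.92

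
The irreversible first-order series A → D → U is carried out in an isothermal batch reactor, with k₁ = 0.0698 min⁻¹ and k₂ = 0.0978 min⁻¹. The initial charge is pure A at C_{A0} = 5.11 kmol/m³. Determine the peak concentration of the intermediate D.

1.57 kmol/m³

Evaluating C_D at t_opt = ln(k₂/k₁)/(k₂−k₁) gives C_{D,max}/C_{A0} = (k₁/k₂)^[k₂/(k₂−k₁)].
= (0.0698/0.0978)^(0.0978/(0.0978−0.0698)) = (0.7137)^(3.493) = 0.3079.
C_{D,max} = 0.3079×5.11 = 1.57 kmol/m³.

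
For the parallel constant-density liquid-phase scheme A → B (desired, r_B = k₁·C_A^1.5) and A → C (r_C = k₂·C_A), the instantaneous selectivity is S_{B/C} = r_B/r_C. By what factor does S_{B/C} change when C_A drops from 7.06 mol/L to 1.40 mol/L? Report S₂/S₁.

S_{B/C} = (k₁/k₂)·C_A^0.5, so S₂/S₁ = (C_{A,2}/C_{A,1})^0.5.
= (1.40/7.06)^0.5 = (0.1983)^0.5 = 0.445.
Selectivity toward B falls as C_A falls — high-concentration operation is favoured.

0.445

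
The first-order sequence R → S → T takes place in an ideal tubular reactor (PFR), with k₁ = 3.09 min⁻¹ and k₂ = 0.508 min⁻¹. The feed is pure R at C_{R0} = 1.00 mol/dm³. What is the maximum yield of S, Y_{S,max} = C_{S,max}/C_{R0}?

For a first-order series the maximum intermediate yield is C_{S,max}/C_{R0} = (k₁/k₂)^[k₂/(k₂−k₁)].
= (3.09/0.508)^(0.508/(0.508−3.09)) = (6.083)^(-0.1967) = 0.7010.

0.701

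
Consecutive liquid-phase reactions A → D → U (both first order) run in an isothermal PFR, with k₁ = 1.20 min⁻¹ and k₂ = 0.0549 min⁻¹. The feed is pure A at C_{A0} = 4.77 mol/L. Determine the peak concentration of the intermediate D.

For a first-order series the maximum intermediate yield is C_{D,max}/C_{A0} = (k₁/k₂)^[k₂/(k₂−k₁)].
= (1.20/0.0549)^(0.0549/(0.0549−1.20)) = (21.86)^(-0.04794) = 0.8625.
C_{D,max} = 0.8625×4.77 = 4.11 mol/L.

4.11 mol/L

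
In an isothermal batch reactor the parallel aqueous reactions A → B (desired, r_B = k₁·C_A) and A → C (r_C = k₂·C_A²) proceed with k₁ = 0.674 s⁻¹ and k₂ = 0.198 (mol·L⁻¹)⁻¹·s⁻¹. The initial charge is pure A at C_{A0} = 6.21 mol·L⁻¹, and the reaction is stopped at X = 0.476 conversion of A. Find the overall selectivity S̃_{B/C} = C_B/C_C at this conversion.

C_A = C_{A0}(1−X) = 3.254 mol·L⁻¹.
Along a PFR/batch, dC_B/dC_A = −r_B/(r_B+r_C) = −k₁/(k₁+k₂·C_A).
Integrating from C_{A0} to C_A: C_B = (0.674/0.198)·ln[(0.674+0.198·6.21)/(0.674+0.198·3.25)] = 3.404·ln(1.904/1.318) = 1.251 mol·L⁻¹.
C_C = (C_{A0}−C_A)−C_B = 1.705 mol·L⁻¹; S̃_{B/C} = 1.251/1.705 = 0.733.

0.733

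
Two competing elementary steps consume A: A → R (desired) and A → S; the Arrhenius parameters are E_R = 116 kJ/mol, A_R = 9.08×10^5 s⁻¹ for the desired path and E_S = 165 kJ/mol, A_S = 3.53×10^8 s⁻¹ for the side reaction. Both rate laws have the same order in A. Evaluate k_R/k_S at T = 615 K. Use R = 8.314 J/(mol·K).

37.3

With equal orders, S_{R/S} = k_R/k_S = (A_R/A_S)·exp[(E_S−E_R)/(RT)].
(E_S−E_R)/(RT) = (165−116)×10³/(8.314×615) = 49000/5113 = 9.583.
k_R/k_S = (9.08×10^5/3.53×10^8)·exp(9.583) = 0.002572 × 14519 = 37.3.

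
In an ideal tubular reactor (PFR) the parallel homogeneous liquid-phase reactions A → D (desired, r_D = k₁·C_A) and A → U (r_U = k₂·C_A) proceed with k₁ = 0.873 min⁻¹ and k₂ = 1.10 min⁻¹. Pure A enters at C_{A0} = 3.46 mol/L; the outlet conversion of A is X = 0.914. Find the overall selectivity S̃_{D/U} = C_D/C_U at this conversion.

0.794

C_A = C_{A0}(1−X) = 0.2976 mol/L.
Both paths are first order in A, so the instantaneous fraction to D is constant: dC_D/d(−C_A) = k₁/(k₁+k₂) = 0.4425.
C_D = 0.4425·(C_{A0}−C_A) = 0.4425×3.162 = 1.40 mol/L.
C_U = (C_{A0}−C_A)−C_D = 1.763 mol/L; S̃_{D/U} = 1.399/1.763 = 0.794.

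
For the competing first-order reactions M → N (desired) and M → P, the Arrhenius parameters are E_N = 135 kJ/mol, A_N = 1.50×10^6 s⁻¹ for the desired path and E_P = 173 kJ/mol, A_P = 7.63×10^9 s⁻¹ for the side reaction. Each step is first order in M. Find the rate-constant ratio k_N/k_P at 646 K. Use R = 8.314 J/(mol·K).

0.232

k_N/k_P = (A_N/A_P)·exp[−(E_N−E_P)/(RT)] = (A_N/A_P)·exp[(E_P−E_N)/(RT)].
(E_P−E_N)/(RT) = (173−135)×10³/(8.314×646) = 38000/5371 = 7.075.
k_N/k_P = (1.50×10^6/7.63×10^9)·exp(7.075) = 1.966×10^-4 × 1182 = 0.232.
Since E_N < E_P, lowering the temperature improves selectivity toward N.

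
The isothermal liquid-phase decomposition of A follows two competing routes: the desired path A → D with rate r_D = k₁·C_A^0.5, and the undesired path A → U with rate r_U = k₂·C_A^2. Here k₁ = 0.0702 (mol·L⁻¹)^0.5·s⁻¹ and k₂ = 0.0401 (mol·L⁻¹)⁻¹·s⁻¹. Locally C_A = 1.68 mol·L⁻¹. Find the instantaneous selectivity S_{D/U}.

S_{D/U} = r_D/r_U = (k₁·C_A^0.5)/(k₂·C_A^2) = (k₁/k₂)·C_A^-1.5.
= (0.0702×1.680^0.5) / (0.0401×1.680^2) = 0.09099/0.1132 = 0.804.
The undesired path is higher order in A, so low C_A (CSTR or dilute feed) favours D.

0.804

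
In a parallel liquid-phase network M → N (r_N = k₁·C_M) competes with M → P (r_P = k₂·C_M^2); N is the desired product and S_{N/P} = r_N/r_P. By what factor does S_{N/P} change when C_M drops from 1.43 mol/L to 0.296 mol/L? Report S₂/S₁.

S_{N/P} = (k₁/k₂)·C_M⁻¹, so S₂/S₁ = (C_{M,2}/C_{M,1})⁻¹.
= 1.43/0.296 = 4.83.
Selectivity toward N rises as C_M falls — low-concentration operation is favoured.

4.83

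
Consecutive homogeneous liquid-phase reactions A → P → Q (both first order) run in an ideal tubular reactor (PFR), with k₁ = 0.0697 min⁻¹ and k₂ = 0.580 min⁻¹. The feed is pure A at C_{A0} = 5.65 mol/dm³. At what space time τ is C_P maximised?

Setting dC_P/dτ = 0 gives τ_opt = ln(k₂/k₁)/(k₂−k₁).
= ln(0.580/0.0697)/(0.580−0.0697) = ln(8.321)/0.5103 = 2.119/0.5103 = 4.15 min.

4.15 min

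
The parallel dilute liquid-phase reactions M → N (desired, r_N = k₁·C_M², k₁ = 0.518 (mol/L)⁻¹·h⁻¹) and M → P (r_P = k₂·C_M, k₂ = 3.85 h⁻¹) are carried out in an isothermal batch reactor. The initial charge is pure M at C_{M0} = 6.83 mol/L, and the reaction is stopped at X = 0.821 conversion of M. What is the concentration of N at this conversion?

C_M = C_{M0}(1−X) = 1.223 mol/L.
Along a PFR/batch, dC_P/dC_M = −r_P/(r_N+r_P) = −k₂/(k₂+k₁·C_M).
Integrating from C_{M0} to C_M: C_P = (3.85/0.518)·ln[(3.85+0.518·6.83)/(3.85+0.518·1.22)] = 7.432·ln(7.388/4.483) = 3.712 mol/L.
Then C_N = (C_{M0}−C_M) − C_P = 5.607 − 3.712 = 1.895 mol/L.

1.89 mol/L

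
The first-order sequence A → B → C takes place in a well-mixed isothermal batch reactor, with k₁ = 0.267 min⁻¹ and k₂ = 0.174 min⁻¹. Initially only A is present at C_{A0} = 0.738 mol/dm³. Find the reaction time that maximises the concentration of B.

4.60 min

Setting dC_B/dt = 0 gives t_opt = ln(k₂/k₁)/(k₂−k₁).
= ln(0.174/0.267)/(0.174−0.267) = ln(0.6517)/-0.09300 = -0.4282/-0.09300 = 4.60 min.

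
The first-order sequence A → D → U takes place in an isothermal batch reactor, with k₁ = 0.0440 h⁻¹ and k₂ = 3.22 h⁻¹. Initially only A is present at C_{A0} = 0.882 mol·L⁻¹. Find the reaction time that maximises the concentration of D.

1.35 h

Setting dC_D/dt = 0 gives t_opt = ln(k₂/k₁)/(k₂−k₁).
= ln(3.22/0.0440)/(3.22−0.0440) = ln(73.18)/3.176 = 4.293/3.176 = 1.35 h.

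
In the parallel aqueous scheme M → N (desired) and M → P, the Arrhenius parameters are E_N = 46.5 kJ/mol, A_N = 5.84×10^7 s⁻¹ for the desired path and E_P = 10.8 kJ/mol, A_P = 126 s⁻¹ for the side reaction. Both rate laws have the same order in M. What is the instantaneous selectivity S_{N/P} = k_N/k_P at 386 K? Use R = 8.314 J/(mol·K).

k_N/k_P = (A_N/A_P)·exp[−(E_N−E_P)/(RT)] = (A_N/A_P)·exp[(E_P−E_N)/(RT)].
(E_P−E_N)/(RT) = (10.8−46.5)×10³/(8.314×386) = -35700/3209 = -11.12.
k_N/k_P = (5.84×10^7/126)·exp(-11.12) = 4.635×10^5 × 1.475×10^-5 = 6.84.

6.84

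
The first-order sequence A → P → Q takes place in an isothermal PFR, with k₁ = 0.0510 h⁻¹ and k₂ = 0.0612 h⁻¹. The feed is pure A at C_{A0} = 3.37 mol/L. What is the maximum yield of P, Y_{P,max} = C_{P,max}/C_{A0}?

Evaluating C_P at τ_opt = ln(k₂/k₁)/(k₂−k₁) gives C_{P,max}/C_{A0} = (k₁/k₂)^[k₂/(k₂−k₁)].
= (0.0510/0.0612)^(0.0612/(0.0612−0.0510)) = (0.8333)^(6.000) = 0.3349.

0.335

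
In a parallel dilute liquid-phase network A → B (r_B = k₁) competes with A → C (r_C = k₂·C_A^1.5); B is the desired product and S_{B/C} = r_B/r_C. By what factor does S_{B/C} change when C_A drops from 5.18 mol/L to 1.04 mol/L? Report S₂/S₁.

S_{B/C} = (k₁/k₂)·C_A^-1.5, so S₂/S₁ = (C_{A,2}/C_{A,1})^-1.5.
= (1.04/5.18)^(-1.5) = (0.2008)^(-1.5) = 11.1.

11.1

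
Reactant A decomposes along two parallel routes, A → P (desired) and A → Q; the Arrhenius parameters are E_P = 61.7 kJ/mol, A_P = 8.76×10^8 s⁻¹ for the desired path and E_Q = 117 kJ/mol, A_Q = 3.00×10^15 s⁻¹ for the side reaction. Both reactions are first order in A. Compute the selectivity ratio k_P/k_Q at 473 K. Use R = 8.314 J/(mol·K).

0.374

With equal orders, S_{P/Q} = k_P/k_Q = (A_P/A_Q)·exp[(E_Q−E_P)/(RT)].
(E_Q−E_P)/(RT) = (117−61.7)×10³/(8.314×473) = 55300/3933 = 14.06.
k_P/k_Q = (8.76×10^8/3.00×10^15)·exp(14.06) = 2.920×10^-7 × 1.280×10^6 = 0.374.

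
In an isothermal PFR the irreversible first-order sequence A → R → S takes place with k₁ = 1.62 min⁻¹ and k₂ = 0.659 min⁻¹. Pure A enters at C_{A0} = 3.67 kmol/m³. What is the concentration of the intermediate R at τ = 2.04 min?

Solving the coupled first-order balances gives C_R(τ) = [k₁/(k₂−k₁)]·C_{A0}·(e^(−k₁τ) − e^(−k₂τ)).
e^(−k₁τ) = e^(−1.62×2.04) = e^(−3.305) = 0.03671; e^(−k₂τ) = e^(−1.344) = 0.2607.
C_R = 1.62×3.67/(0.659−1.62) × (0.03671−0.2607) = (-6.187)×(-0.2240) = 1.386 kmol/m³.

1.39 kmol/m³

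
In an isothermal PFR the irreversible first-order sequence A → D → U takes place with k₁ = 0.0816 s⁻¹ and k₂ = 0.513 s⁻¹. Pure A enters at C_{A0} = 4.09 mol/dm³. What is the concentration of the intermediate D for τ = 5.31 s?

For first-order series with pure A initially, C_D(τ) = k₁C_{A0}/(k₂−k₁)·(e^(−k₁τ) − e^(−k₂τ)).
e^(−k₁τ) = e^(−0.0816×5.31) = e^(−0.4333) = 0.6484; e^(−k₂τ) = e^(−2.724) = 0.06561.
C_D = 0.0816×4.09/(0.513−0.0816) × (0.6484−0.06561) = 0.7736×0.5828 = 0.4508 mol/dm³.

0.451 mol/dm³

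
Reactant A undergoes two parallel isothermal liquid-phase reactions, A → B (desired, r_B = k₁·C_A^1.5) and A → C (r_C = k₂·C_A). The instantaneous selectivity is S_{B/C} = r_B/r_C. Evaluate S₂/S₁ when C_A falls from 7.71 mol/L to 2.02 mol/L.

0.512

S_{B/C} = (k₁/k₂)·C_A^0.5, so S₂/S₁ = (C_{A,2}/C_{A,1})^0.5.
= (2.02/7.71)^0.5 = (0.2620)^0.5 = 0.512.
Selectivity toward B falls as C_A falls — high-concentration operation is favoured.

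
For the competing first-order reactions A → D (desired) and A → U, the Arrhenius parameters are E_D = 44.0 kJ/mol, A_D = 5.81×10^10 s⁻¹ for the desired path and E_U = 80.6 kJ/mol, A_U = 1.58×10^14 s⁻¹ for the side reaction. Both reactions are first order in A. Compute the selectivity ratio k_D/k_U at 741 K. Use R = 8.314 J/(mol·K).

0.140

With equal orders, S_{D/U} = k_D/k_U = (A_D/A_U)·exp[(E_U−E_D)/(RT)].
(E_U−E_D)/(RT) = (80.6−44.0)×10³/(8.314×741) = 36600/6161 = 5.941.
k_D/k_U = (5.81×10^10/1.58×10^14)·exp(5.941) = 3.677×10^-4 × 380.3 = 0.140.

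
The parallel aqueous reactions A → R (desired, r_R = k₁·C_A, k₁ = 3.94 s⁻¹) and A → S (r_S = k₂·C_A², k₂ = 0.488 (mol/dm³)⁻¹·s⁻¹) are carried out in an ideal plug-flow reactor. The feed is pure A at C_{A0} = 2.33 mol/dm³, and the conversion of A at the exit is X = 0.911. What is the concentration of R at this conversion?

1.84 mol/dm³

C_A = C_{A0}(1−X) = 0.2074 mol/dm³.
Along a PFR/batch, dC_R/dC_A = −r_R/(r_R+r_S) = −k₁/(k₁+k₂·C_A).
Integrating from C_{A0} to C_A: C_R = (3.94/0.488)·ln[(3.94+0.488·2.33)/(3.94+0.488·0.207)] = 8.074·ln(5.077/4.041) = 1.842 mol/dm³.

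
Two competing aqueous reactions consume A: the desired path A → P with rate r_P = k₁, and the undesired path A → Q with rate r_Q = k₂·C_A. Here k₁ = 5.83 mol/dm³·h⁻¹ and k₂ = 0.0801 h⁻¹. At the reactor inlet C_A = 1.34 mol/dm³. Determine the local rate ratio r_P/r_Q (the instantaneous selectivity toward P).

S_{P/Q} = r_P/r_Q = (k₁)/(k₂·C_A) = (k₁/k₂)·C_A⁻¹.
= (5.83) / (0.0801×1.340) = 5.830/0.1073 = 54.3.

54.3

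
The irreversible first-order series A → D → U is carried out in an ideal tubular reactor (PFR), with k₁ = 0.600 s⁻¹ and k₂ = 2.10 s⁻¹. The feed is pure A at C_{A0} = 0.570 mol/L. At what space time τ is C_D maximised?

The intermediate peaks when r₁ = r₂, i.e. k₁e^(−k₁τ) = k₂e^(−k₂τ), giving τ_opt = ln(k₂/k₁)/(k₂−k₁).
= ln(2.10/0.600)/(2.10−0.600) = ln(3.500)/1.500 = 1.253/1.500 = 0.835 s.

0.835 s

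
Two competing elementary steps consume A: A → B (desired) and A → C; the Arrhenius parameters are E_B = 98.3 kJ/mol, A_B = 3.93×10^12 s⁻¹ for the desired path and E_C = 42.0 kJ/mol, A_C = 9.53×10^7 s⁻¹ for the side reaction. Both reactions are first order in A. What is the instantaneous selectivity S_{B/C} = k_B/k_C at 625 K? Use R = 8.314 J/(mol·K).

With equal orders, S_{B/C} = k_B/k_C = (A_B/A_C)·exp[(E_C−E_B)/(RT)].
(E_C−E_B)/(RT) = (42.0−98.3)×10³/(8.314×625) = -56300/5196 = -10.83.
k_B/k_C = (3.93×10^12/9.53×10^7)·exp(-10.83) = 41238 × 1.970×10^-5 = 0.813.
Since E_B > E_C, raising the temperature improves selectivity toward B.

0.813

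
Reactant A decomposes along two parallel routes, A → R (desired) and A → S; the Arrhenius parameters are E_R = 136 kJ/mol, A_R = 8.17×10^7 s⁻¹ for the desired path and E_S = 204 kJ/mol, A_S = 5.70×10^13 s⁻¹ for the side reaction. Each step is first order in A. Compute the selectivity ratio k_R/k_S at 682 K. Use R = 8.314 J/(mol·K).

0.232

Since both paths have the same order in A, the concentration cancels and S_{R/S} = k_R/k_S = (A_R/A_S)·exp[(E_S−E_R)/(RT)].
(E_S−E_R)/(RT) = (204−136)×10³/(8.314×682) = 68000/5670 = 11.99.
k_R/k_S = (8.17×10^7/5.70×10^13)·exp(11.99) = 1.433×10^-6 × 1.616×10^5 = 0.232.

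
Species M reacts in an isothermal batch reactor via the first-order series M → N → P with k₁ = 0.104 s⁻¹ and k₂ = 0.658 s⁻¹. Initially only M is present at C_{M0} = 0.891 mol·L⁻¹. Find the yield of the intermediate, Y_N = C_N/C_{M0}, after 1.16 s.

For first-order series with pure M initially, C_N(t) = k₁C_{M0}/(k₂−k₁)·(e^(−k₁t) − e^(−k₂t)).
e^(−k₁t) = e^(−0.104×1.16) = e^(−0.1206) = 0.8864; e^(−k₂t) = e^(−0.7633) = 0.4661.
C_N = 0.104×0.891/(0.658−0.104) × (0.8864−0.4661) = 0.1673×0.4202 = 0.07029 mol·L⁻¹.
Y_N = C_N/C_{M0} = 0.07029/0.891 = 0.0789.

0.0789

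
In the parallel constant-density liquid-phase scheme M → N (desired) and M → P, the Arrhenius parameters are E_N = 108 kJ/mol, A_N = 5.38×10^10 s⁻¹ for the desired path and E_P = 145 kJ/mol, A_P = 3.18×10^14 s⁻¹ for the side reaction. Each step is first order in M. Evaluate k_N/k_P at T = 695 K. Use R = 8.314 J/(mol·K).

Since both paths have the same order in M, the concentration cancels and S_{N/P} = k_N/k_P = (A_N/A_P)·exp[(E_P−E_N)/(RT)].
(E_P−E_N)/(RT) = (145−108)×10³/(8.314×695) = 37000/5778 = 6.403.
k_N/k_P = (5.38×10^10/3.18×10^14)·exp(6.403) = 1.692×10^-4 × 603.9 = 0.102.
Since E_N < E_P, lowering the temperature improves selectivity toward N.

0.102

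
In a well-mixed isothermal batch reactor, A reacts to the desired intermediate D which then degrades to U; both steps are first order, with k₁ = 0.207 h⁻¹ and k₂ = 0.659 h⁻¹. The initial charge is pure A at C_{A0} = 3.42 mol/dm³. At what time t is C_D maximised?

2.56 h

The intermediate peaks when r₁ = r₂, i.e. k₁e^(−k₁t) = k₂e^(−k₂t), giving t_opt = ln(k₂/k₁)/(k₂−k₁).
= ln(0.659/0.207)/(0.659−0.207) = ln(3.184)/0.4520 = 1.158/0.4520 = 2.56 h.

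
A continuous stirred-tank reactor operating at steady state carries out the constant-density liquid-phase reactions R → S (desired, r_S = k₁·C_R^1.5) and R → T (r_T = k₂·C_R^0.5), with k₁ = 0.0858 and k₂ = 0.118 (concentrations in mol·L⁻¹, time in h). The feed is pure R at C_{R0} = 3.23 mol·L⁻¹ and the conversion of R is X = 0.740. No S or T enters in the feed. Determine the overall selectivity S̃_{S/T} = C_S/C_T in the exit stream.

Exit C_R = C_{R0}(1−X) = 3.23×0.260 = 0.8398 mol·L⁻¹.
In a CSTR the entire volume is at exit conditions, so r_S = 0.0858×0.8398^1.5 = 0.06603 and r_T = 0.118×0.8398^0.5 = 0.1081.
Overall selectivity = C_S/C_T = r_Sτ/(r_Tτ) = r_S/r_T = 0.611.

0.611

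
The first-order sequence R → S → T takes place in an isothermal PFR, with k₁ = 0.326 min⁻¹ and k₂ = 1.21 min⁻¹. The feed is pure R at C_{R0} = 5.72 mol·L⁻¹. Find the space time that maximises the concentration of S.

1.48 min

Setting dC_S/dτ = 0 gives τ_opt = ln(k₂/k₁)/(k₂−k₁).
= ln(1.21/0.326)/(1.21−0.326) = ln(3.712)/0.8840 = 1.311/0.8840 = 1.48 min.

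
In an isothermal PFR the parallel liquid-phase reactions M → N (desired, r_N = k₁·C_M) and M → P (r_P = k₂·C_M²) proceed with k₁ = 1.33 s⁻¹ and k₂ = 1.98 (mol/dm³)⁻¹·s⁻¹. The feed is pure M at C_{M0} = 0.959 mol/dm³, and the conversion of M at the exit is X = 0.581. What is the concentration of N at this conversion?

0.281 mol/dm³

C_M = C_{M0}(1−X) = 0.4018 mol/dm³.
Along a PFR/batch, dC_N/dC_M = −r_N/(r_N+r_P) = −k₁/(k₁+k₂·C_M).
Integrating from C_{M0} to C_M: C_N = (1.33/1.98)·ln[(1.33+1.98·0.959)/(1.33+1.98·0.402)] = 0.6717·ln(3.229/2.126) = 0.2808 mol/dm³.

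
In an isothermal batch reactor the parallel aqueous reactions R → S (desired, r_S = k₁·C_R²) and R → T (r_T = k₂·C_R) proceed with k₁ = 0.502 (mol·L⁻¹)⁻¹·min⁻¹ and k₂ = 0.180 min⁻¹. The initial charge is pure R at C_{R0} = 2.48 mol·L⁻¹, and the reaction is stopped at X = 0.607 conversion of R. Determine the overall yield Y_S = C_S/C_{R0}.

0.498

C_R = C_{R0}(1−X) = 0.9746 mol·L⁻¹.
Along a PFR/batch, dC_T/dC_R = −r_T/(r_S+r_T) = −k₂/(k₂+k₁·C_R).
Integrating from C_{R0} to C_R: C_T = (0.180/0.502)·ln[(0.180+0.502·2.48)/(0.180+0.502·0.975)] = 0.3586·ln(1.425/0.6693) = 0.2710 mol·L⁻¹.
Then C_S = (C_{R0}−C_R) − C_T = 1.505 − 0.2710 = 1.234 mol·L⁻¹.
Y_S = C_S/C_{R0} = 1.234/2.48 = 0.498.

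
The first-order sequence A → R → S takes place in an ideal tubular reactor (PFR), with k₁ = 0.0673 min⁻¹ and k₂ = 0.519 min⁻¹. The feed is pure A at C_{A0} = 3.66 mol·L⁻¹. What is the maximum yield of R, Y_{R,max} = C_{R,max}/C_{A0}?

At the optimum, C_{R,max}/C_{A0} = (k₁/k₂)^[k₂/(k₂−k₁)].
= (0.0673/0.519)^(0.519/(0.519−0.0673)) = (0.1297)^(1.149) = 0.09565.

0.0956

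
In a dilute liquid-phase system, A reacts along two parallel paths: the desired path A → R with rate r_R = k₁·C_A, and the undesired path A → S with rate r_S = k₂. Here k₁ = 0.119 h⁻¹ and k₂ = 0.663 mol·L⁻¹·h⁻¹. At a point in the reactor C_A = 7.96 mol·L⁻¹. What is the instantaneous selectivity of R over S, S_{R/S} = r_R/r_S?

1.43

S_{R/S} = r_R/r_S = (k₁·C_A)/(k₂) = (k₁/k₂)·C_A.
= (0.119×7.960) / (0.663) = 0.9472/0.6630 = 1.43.
Since the desired path is higher order in A, keeping C_A high (PFR or concentrated feed) favours R.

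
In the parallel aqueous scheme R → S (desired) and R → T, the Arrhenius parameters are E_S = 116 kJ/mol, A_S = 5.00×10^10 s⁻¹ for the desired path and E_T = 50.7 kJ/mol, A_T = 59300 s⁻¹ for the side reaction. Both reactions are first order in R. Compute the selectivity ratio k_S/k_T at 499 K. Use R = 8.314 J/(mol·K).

0.123

Since both paths have the same order in R, the concentration cancels and S_{S/T} = k_S/k_T = (A_S/A_T)·exp[(E_T−E_S)/(RT)].
(E_T−E_S)/(RT) = (50.7−116)×10³/(8.314×499) = -65300/4149 = -15.74.
k_S/k_T = (5.00×10^10/59300)·exp(-15.74) = 8.432×10^5 × 1.460×10^-7 = 0.123.
Since E_S > E_T, raising the temperature improves selectivity toward S.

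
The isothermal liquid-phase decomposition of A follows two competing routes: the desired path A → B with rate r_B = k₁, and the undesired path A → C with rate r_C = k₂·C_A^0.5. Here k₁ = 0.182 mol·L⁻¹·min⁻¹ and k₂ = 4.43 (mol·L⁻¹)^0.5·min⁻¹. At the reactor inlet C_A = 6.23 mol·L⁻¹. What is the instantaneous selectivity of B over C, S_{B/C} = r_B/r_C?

S_{B/C} = r_B/r_C = (k₁)/(k₂·C_A^0.5) = (k₁/k₂)·C_A^-0.5.
= (0.182) / (4.43×6.230^0.5) = 0.1820/11.06 = 0.0165.

0.0165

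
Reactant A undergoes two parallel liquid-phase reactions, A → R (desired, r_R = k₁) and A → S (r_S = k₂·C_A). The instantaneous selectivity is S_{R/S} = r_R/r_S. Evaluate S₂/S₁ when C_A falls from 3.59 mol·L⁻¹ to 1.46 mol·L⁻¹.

2.46

S_{R/S} = (k₁/k₂)·C_A⁻¹, so S₂/S₁ = (C_{A,2}/C_{A,1})⁻¹.
= 3.59/1.46 = 2.46.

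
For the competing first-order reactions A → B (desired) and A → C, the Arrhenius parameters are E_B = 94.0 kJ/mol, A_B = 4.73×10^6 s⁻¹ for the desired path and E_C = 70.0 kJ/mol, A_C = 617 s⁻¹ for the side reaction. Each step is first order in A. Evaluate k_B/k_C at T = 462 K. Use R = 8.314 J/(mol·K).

Since both paths have the same order in A, the concentration cancels and S_{B/C} = k_B/k_C = (A_B/A_C)·exp[(E_C−E_B)/(RT)].
(E_C−E_B)/(RT) = (70.0−94.0)×10³/(8.314×462) = -24000/3841 = -6.248.
k_B/k_C = (4.73×10^6/617)·exp(-6.248) = 7666 × 0.001934 = 14.8.
Since E_B > E_C, raising the temperature improves selectivity toward B.

14.8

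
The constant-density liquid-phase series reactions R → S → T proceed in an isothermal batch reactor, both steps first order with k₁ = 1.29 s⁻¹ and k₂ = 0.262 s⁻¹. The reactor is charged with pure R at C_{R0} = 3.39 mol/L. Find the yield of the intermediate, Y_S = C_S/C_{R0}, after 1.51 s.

For first-order series with pure R initially, C_S(t) = k₁C_{R0}/(k₂−k₁)·(e^(−k₁t) − e^(−k₂t)).
e^(−k₁t) = e^(−1.29×1.51) = e^(−1.948) = 0.1426; e^(−k₂t) = e^(−0.3956) = 0.6733.
C_S = 1.29×3.39/(0.262−1.29) × (0.1426−0.6733) = (-4.254)×(-0.5307) = 2.258 mol/L.
Y_S = C_S/C_{R0} = 2.258/3.39 = 0.666.

0.666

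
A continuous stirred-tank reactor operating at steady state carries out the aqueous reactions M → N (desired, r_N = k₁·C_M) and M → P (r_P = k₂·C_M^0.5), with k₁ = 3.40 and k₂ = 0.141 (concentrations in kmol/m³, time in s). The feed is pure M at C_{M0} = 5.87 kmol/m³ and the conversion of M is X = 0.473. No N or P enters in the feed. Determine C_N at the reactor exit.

Exit C_M = C_{M0}(1−X) = 5.87×0.527 = 3.093 kmol/m³.
A CSTR operates uniformly at the exit composition, giving r_N = 10.52 and r_P = 0.2480 (each k·C_M^n at C_M = 3.093).
Fraction of consumed M going to N: r_N/(r_N+r_P) = 0.9770.
C_N = 0.9770·C_{M0}·X = 0.9770×5.87×0.473 = 2.71 kmol/m³.

2.71 kmol/m³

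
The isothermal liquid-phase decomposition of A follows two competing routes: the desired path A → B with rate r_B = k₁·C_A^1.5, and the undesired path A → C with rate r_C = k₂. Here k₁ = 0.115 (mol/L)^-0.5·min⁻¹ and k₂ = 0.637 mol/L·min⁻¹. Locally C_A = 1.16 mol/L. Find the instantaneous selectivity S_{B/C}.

S_{B/C} = r_B/r_C = (k₁·C_A^1.5)/(k₂) = (k₁/k₂)·C_A^1.5.
= (0.115×1.160^1.5) / (0.637) = 0.1437/0.6370 = 0.226.
Since the desired path is higher order in A, keeping C_A high (PFR or concentrated feed) favours B.

0.226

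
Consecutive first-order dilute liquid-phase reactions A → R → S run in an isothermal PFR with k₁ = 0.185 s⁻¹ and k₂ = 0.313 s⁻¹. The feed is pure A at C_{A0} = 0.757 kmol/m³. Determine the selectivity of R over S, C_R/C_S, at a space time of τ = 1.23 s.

4.68

For first-order series with pure A initially, C_R(τ) = k₁C_{A0}/(k₂−k₁)·(e^(−k₁τ) − e^(−k₂τ)).
e^(−k₁τ) = e^(−0.185×1.23) = e^(−0.2276) = 0.7965; e^(−k₂τ) = e^(−0.3850) = 0.6805.
C_R = 0.185×0.757/(0.313−0.185) × (0.7965−0.6805) = 1.094×0.1160 = 0.1269 kmol/m³.
C_A = C_{A0}e^(−k₁τ) = 0.6029 kmol/m³, so C_S = C_{A0}−C_A−C_R = 0.02712 kmol/m³; C_R/C_S = 4.68.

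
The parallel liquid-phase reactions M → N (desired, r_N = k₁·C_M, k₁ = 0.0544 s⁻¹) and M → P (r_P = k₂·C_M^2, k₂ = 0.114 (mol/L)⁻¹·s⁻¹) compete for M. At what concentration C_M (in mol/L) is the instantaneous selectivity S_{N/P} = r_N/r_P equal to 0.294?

S_{N/P} = (k₁/k₂)·C_M⁻¹ ⇒ C_M = (S·k₂/k₁)^(-1).
= (0.294×0.114/0.0544)^(-1) = (0.6161)^(-1) = 1.62 mol/L.

1.62 mol/L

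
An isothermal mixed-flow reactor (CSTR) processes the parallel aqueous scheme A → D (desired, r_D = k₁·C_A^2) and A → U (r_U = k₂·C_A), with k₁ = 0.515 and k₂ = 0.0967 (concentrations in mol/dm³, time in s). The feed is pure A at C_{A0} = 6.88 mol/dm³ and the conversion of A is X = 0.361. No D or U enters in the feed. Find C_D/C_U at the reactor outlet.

23.4

Exit C_A = C_{A0}(1−X) = 6.88×0.639 = 4.396 mol/dm³.
A CSTR operates uniformly at the exit composition, giving r_D = 9.954 and r_U = 0.4251 (each k·C_A^n at C_A = 4.396).
Overall selectivity = C_D/C_U = r_Dτ/(r_Uτ) = r_D/r_U = 23.4.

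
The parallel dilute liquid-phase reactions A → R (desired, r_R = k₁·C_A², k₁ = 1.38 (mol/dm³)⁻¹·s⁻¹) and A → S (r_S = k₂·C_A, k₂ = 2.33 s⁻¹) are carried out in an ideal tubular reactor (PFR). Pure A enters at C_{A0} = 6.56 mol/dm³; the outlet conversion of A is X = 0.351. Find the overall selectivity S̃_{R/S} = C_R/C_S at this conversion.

3.17

C_A = C_{A0}(1−X) = 4.257 mol/dm³.
Along a PFR/batch, dC_S/dC_A = −r_S/(r_R+r_S) = −k₂/(k₂+k₁·C_A).
Integrating from C_{A0} to C_A: C_S = (2.33/1.38)·ln[(2.33+1.38·6.56)/(2.33+1.38·4.26)] = 1.688·ln(11.38/8.205) = 0.5527 mol/dm³.
Then C_R = (C_{A0}−C_A) − C_S = 2.303 − 0.5527 = 1.750 mol/dm³.
S̃_{R/S} = C_R/C_S = 1.750/0.5527 = 3.17.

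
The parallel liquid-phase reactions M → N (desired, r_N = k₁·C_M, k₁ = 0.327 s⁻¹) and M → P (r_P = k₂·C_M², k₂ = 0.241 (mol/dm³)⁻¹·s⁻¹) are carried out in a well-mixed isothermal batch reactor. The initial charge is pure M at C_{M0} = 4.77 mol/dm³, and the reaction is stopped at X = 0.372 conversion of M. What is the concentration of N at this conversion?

0.464 mol/dm³

C_M = C_{M0}(1−X) = 2.996 mol/dm³.
Along a PFR/batch, dC_N/dC_M = −r_N/(r_N+r_P) = −k₁/(k₁+k₂·C_M).
Integrating from C_{M0} to C_M: C_N = (0.327/0.241)·ln[(0.327+0.241·4.77)/(0.327+0.241·3.00)] = 1.357·ln(1.477/1.049) = 0.4640 mol/dm³.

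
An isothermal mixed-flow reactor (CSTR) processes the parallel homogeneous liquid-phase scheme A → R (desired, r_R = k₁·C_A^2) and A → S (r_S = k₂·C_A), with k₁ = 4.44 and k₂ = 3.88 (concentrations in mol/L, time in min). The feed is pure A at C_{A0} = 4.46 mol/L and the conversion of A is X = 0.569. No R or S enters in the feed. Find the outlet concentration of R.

Exit C_A = C_{A0}(1−X) = 4.46×0.431 = 1.922 mol/L.
A CSTR operates uniformly at the exit composition, giving r_R = 16.41 and r_S = 7.458 (each k·C_A^n at C_A = 1.922).
Fraction of consumed A going to R: r_R/(r_R+r_S) = 0.6875.
C_R = 0.6875·C_{A0}·X = 0.6875×4.46×0.569 = 1.74 mol/L.

1.74 mol/L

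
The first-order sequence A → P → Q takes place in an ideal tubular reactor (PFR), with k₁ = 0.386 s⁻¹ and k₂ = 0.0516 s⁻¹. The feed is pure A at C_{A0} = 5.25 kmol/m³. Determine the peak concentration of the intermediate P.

3.85 kmol/m³

At the optimum, C_{P,max}/C_{A0} = (k₁/k₂)^[k₂/(k₂−k₁)].
= (0.386/0.0516)^(0.0516/(0.0516−0.386)) = (7.481)^(-0.1543) = 0.7331.
C_{P,max} = 0.7331×5.25 = 3.85 kmol/m³.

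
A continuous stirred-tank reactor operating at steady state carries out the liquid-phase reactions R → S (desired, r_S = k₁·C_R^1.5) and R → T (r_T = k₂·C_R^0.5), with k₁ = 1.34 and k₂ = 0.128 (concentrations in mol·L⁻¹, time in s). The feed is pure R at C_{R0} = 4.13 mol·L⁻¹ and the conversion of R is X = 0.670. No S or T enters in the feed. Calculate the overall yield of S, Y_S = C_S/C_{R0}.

0.626

Exit C_R = C_{R0}(1−X) = 4.13×0.330 = 1.363 mol·L⁻¹.
A CSTR operates uniformly at the exit composition, giving r_S = 2.132 and r_T = 0.1494 (each k·C_R^n at C_R = 1.363).
Fraction of consumed R going to S: r_S/(r_S+r_T) = 0.9345.
C_S = 0.9345·C_{R0}·X = 0.9345×4.13×0.670 = 2.59 mol·L⁻¹; Y_S = C_S/C_{R0} = 0.626.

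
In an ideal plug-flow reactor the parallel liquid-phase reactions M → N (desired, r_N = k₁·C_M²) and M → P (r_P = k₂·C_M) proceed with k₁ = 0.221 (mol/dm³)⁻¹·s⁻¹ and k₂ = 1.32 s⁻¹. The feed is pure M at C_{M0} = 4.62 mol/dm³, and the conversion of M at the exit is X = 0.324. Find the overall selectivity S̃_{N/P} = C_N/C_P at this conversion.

C_M = C_{M0}(1−X) = 3.123 mol/dm³.
Along a PFR/batch, dC_P/dC_M = −r_P/(r_N+r_P) = −k₂/(k₂+k₁·C_M).
Integrating from C_{M0} to C_M: C_P = (1.32/0.221)·ln[(1.32+0.221·4.62)/(1.32+0.221·3.12)] = 5.973·ln(2.341/2.010) = 0.9100 mol/dm³.
Then C_N = (C_{M0}−C_M) − C_P = 1.497 − 0.9100 = 0.5869 mol/dm³.
S̃_{N/P} = C_N/C_P = 0.5869/0.9100 = 0.645.

0.645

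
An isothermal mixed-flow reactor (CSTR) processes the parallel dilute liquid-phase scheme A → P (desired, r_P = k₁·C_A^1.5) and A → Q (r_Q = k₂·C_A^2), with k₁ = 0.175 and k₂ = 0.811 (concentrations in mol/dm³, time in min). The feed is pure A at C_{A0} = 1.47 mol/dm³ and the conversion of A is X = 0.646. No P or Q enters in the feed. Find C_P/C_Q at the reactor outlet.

0.299

Exit C_A = C_{A0}(1−X) = 1.47×0.354 = 0.5204 mol/dm³.
Rates in a CSTR are evaluated at the outlet concentration: r_P = 0.175×0.5204^1.5 = 0.06569, r_Q = 0.811×0.5204^2 = 0.2196.
Overall selectivity = C_P/C_Q = r_Pτ/(r_Qτ) = r_P/r_Q = 0.299.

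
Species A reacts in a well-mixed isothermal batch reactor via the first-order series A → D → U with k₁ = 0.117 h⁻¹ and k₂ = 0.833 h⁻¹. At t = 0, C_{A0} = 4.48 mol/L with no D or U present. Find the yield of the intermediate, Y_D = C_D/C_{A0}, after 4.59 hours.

The intermediate concentration in a first-order A→B→C sequence is C_D = k₁C_{A0}(e^(−k₁t) − e^(−k₂t))/(k₂−k₁).
e^(−k₁t) = e^(−0.117×4.59) = e^(−0.5370) = 0.5845; e^(−k₂t) = e^(−3.823) = 0.02185.
C_D = 0.117×4.48/(0.833−0.117) × (0.5845−0.02185) = 0.7321×0.5626 = 0.4119 mol/L.
Y_D = C_D/C_{A0} = 0.4119/4.48 = 0.0919.

0.0919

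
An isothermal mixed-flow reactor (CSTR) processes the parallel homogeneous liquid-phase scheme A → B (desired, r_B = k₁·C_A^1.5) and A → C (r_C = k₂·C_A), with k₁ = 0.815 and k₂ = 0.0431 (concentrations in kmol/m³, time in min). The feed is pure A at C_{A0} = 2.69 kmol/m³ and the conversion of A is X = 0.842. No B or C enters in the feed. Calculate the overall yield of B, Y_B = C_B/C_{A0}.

Exit C_A = C_{A0}(1−X) = 2.69×0.158 = 0.4250 kmol/m³.
In a CSTR the entire volume is at exit conditions, so r_B = 0.815×0.4250^1.5 = 0.2258 and r_C = 0.0431×0.4250 = 0.01832.
Fraction of consumed A going to B: r_B/(r_B+r_C) = 0.9250.
C_B = 0.9250·C_{A0}·X = 0.9250×2.69×0.842 = 2.10 kmol/m³; Y_B = C_B/C_{A0} = 0.779.

0.779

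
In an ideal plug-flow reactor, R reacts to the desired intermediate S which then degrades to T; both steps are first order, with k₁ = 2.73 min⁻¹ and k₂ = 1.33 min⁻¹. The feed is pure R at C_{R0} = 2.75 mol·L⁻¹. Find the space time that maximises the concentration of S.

0.514 min

The intermediate peaks when r₁ = r₂, i.e. k₁e^(−k₁τ) = k₂e^(−k₂τ), giving τ_opt = ln(k₂/k₁)/(k₂−k₁).
= ln(1.33/2.73)/(1.33−2.73) = ln(0.4872)/-1.400 = -0.7191/-1.400 = 0.514 min.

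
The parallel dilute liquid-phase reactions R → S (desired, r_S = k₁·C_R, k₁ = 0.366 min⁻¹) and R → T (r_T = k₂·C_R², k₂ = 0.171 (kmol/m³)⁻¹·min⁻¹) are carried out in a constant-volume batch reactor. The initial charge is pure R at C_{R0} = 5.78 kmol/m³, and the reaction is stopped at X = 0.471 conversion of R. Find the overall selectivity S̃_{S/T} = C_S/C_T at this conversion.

C_R = C_{R0}(1−X) = 3.058 kmol/m³.
Along a PFR/batch, dC_S/dC_R = −r_S/(r_S+r_T) = −k₁/(k₁+k₂·C_R).
Integrating from C_{R0} to C_R: C_S = (0.366/0.171)·ln[(0.366+0.171·5.78)/(0.366+0.171·3.06)] = 2.140·ln(1.354/0.8889) = 0.9014 kmol/m³.
C_T = (C_{R0}−C_R)−C_S = 1.821 kmol/m³; S̃_{S/T} = 0.9014/1.821 = 0.495.

0.495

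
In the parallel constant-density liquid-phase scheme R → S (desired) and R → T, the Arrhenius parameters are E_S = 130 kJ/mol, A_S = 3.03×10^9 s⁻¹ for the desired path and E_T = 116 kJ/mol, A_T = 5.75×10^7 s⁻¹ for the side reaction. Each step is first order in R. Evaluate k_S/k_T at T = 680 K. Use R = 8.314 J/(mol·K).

Since both paths have the same order in R, the concentration cancels and S_{S/T} = k_S/k_T = (A_S/A_T)·exp[(E_T−E_S)/(RT)].
(E_T−E_S)/(RT) = (116−130)×10³/(8.314×680) = -14000/5654 = -2.476.
k_S/k_T = (3.03×10^9/5.75×10^7)·exp(-2.476) = 52.70 × 0.08405 = 4.43.

4.43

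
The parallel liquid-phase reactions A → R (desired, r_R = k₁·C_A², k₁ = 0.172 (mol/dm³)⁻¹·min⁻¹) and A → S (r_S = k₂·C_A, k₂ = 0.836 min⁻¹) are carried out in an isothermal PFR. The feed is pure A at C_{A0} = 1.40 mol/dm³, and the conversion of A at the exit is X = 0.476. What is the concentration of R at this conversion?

C_A = C_{A0}(1−X) = 0.7336 mol/dm³.
Along a PFR/batch, dC_S/dC_A = −r_S/(r_R+r_S) = −k₂/(k₂+k₁·C_A).
Integrating from C_{A0} to C_A: C_S = (0.836/0.172)·ln[(0.836+0.172·1.40)/(0.836+0.172·0.734)] = 4.860·ln(1.077/0.9622) = 0.5470 mol/dm³.
Then C_R = (C_{A0}−C_A) − C_S = 0.6664 − 0.5470 = 0.1194 mol/dm³.

0.119 mol/dm³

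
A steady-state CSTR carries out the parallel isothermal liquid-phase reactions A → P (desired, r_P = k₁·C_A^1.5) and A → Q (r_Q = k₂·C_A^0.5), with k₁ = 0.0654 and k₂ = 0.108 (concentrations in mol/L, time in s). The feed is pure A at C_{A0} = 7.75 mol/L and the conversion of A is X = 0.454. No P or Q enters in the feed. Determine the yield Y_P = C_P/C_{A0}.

0.327

Exit C_A = C_{A0}(1−X) = 7.75×0.546 = 4.232 mol/L.
In a CSTR the entire volume is at exit conditions, so r_P = 0.0654×4.232^1.5 = 0.5693 and r_Q = 0.108×4.232^0.5 = 0.2222.
Fraction of consumed A going to P: r_P/(r_P+r_Q) = 0.7193.
C_P = 0.7193·C_{A0}·X = 0.7193×7.75×0.454 = 2.53 mol/L; Y_P = C_P/C_{A0} = 0.327.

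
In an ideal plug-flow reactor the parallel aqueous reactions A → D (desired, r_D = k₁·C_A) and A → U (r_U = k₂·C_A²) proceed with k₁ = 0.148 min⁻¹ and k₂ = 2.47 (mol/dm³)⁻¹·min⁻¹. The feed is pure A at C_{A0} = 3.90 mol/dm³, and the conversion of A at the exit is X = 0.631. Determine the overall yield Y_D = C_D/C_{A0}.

0.0149

C_A = C_{A0}(1−X) = 1.439 mol/dm³.
Along a PFR/batch, dC_D/dC_A = −r_D/(r_D+r_U) = −k₁/(k₁+k₂·C_A).
Integrating from C_{A0} to C_A: C_D = (0.148/2.47)·ln[(0.148+2.47·3.90)/(0.148+2.47·1.44)] = 0.05992·ln(9.781/3.703) = 0.05821 mol/dm³.
Y_D = C_D/C_{A0} = 0.05821/3.90 = 0.0149.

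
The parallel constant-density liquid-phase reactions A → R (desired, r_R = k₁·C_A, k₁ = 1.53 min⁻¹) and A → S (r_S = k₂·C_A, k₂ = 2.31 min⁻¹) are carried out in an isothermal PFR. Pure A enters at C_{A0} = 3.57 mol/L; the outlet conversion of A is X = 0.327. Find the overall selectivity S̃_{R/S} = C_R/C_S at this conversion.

C_A = C_{A0}(1−X) = 2.403 mol/L.
Both paths are first order in A, so the instantaneous fraction to R is constant: dC_R/d(−C_A) = k₁/(k₁+k₂) = 0.3984.
C_R = 0.3984·(C_{A0}−C_A) = 0.3984×1.167 = 0.465 mol/L.
C_S = (C_{A0}−C_A)−C_R = 0.7023 mol/L; S̃_{R/S} = 0.4651/0.7023 = 0.662.

0.662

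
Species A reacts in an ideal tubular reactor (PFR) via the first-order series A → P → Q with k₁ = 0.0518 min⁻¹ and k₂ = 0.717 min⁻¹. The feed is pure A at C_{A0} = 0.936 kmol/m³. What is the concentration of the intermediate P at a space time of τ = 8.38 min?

Solving the coupled first-order balances gives C_P(τ) = [k₁/(k₂−k₁)]·C_{A0}·(e^(−k₁τ) − e^(−k₂τ)).
e^(−k₁τ) = e^(−0.0518×8.38) = e^(−0.4341) = 0.6479; e^(−k₂τ) = e^(−6.008) = 0.002458.
C_P = 0.0518×0.936/(0.717−0.0518) × (0.6479−0.002458) = 0.07289×0.6454 = 0.04704 kmol/m³.

0.0470 kmol/m³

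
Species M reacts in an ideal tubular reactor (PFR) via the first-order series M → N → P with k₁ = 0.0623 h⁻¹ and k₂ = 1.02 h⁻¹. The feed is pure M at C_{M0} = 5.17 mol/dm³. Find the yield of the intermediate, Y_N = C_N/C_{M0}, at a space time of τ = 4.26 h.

0.0490

For first-order series with pure M initially, C_N(τ) = k₁C_{M0}/(k₂−k₁)·(e^(−k₁τ) − e^(−k₂τ)).
e^(−k₁τ) = e^(−0.0623×4.26) = e^(−0.2654) = 0.7669; e^(−k₂τ) = e^(−4.345) = 0.01297.
C_N = 0.0623×5.17/(1.02−0.0623) × (0.7669−0.01297) = 0.3363×0.7539 = 0.2536 mol/dm³.
Y_N = C_N/C_{M0} = 0.2536/5.17 = 0.0490.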